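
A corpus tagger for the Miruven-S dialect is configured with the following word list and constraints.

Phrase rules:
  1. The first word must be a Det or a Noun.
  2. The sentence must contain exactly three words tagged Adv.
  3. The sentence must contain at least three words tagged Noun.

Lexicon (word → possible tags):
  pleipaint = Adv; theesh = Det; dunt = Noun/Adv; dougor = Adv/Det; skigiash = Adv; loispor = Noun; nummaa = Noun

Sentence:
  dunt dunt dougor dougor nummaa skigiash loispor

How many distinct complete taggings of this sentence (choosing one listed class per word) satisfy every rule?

3

Candidates per position — 1:dunt {Noun,Adv}; 2:dunt {Noun,Adv}; 3:dougor {Adv,Det}; 4:dougor {Adv,Det}; 5:nummaa {Noun}; 6:skigiash {Adv}; 7:loispor {Noun}.
There are 16 candidate sequences in total.
The sequences that satisfy every rule: Noun Noun Adv Adv Noun Adv Noun; Noun Adv Adv Det Noun Adv Noun; Noun Adv Det Adv Noun Adv Noun.
Count = 3.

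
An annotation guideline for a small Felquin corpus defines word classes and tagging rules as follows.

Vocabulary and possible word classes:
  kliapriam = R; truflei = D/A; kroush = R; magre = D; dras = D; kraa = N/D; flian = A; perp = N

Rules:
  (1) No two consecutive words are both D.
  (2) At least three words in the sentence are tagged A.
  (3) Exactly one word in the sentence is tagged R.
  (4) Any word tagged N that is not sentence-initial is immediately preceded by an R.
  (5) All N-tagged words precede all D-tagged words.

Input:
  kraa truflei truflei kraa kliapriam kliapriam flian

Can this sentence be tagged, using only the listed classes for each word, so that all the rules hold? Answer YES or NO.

NO

Candidates per position — 1:kraa {N,D}; 2:truflei {D,A}; 3:truflei {D,A}; 4:kraa {N,D}; 5:kliapriam {R}; 6:kliapriam {R}; 7:flian {A}.
Rule 3 cannot be satisfied by any choice of tags from the lexicon.
So there is no consistent tagging.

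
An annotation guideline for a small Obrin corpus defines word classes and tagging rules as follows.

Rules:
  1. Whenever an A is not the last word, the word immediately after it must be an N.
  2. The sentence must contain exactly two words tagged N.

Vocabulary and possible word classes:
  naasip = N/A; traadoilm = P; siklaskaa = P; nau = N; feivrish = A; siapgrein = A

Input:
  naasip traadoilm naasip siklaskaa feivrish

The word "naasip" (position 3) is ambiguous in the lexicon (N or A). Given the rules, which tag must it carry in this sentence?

N

Candidates per position — 1:naasip {N,A}; 2:traadoilm {P}; 3:naasip {N,A}; 4:siklaskaa {P}; 5:feivrish {A}.
Position 1: A is ruled out by rule 1; that leaves N.
Position 3: A is ruled out by rule 1; that leaves N.
So the tagging must be: N P N P A.
Check: rule 1 satisfied; rule 2 satisfied.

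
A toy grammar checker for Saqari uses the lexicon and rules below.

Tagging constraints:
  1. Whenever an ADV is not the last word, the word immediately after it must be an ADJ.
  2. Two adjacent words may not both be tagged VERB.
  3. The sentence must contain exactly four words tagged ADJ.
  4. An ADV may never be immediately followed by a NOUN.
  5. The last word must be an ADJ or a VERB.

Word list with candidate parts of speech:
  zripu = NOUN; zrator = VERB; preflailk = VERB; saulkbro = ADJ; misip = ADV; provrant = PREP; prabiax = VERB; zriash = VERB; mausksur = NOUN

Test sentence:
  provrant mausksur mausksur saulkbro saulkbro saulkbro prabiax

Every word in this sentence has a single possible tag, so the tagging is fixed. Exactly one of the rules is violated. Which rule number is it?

Fixed tagging: PREP NOUN NOUN ADJ ADJ ADJ VERB.
Rule check: R1 pass, R2 pass, R3 fail, R4 pass, R5 pass.
Only rule 3 fails.

3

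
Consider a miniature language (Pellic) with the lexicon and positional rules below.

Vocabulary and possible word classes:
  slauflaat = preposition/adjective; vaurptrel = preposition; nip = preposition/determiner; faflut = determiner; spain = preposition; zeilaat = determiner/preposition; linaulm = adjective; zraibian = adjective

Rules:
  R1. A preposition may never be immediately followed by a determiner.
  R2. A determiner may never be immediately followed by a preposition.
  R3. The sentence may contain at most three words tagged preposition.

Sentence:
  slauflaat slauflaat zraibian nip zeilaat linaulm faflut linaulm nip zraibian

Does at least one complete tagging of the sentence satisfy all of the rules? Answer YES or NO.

YES

Candidates per position — 1:slauflaat {preposition,adjective}; 2:slauflaat {preposition,adjective}; 3:zraibian {adjective}; 4:nip {preposition,determiner}; 5:zeilaat {determiner,preposition}; 6:linaulm {adjective}; 7:faflut {determiner}; 8:linaulm {adjective}; 9:nip {preposition,determiner}; 10:zraibian {adjective}.
One satisfying assignment: adjective preposition adjective determiner determiner adjective determiner adjective determiner adjective.
Verifying each rule — rule 1 satisfied; rule 2 satisfied; rule 3 satisfied.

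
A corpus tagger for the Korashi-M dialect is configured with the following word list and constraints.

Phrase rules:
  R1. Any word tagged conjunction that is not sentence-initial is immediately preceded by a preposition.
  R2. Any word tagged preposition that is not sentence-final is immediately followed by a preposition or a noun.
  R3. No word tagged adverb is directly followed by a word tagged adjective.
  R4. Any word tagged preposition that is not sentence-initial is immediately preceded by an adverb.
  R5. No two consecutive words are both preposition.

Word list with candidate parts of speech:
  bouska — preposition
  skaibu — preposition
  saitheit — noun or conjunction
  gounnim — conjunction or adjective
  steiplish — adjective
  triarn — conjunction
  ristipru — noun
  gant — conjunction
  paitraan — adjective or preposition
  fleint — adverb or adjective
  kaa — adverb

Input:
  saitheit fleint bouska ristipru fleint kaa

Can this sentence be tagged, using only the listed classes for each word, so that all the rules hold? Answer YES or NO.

YES

Candidates per position — 1:saitheit {noun,conjunction}; 2:fleint {adverb,adjective}; 3:bouska {preposition}; 4:ristipru {noun}; 5:fleint {adverb,adjective}; 6:kaa {adverb}.
One satisfying assignment: noun adverb preposition noun adjective adverb.
Verifying each rule — rule 1 holds; rule 2 holds; rule 3 holds; rule 4 holds; rule 5 holds.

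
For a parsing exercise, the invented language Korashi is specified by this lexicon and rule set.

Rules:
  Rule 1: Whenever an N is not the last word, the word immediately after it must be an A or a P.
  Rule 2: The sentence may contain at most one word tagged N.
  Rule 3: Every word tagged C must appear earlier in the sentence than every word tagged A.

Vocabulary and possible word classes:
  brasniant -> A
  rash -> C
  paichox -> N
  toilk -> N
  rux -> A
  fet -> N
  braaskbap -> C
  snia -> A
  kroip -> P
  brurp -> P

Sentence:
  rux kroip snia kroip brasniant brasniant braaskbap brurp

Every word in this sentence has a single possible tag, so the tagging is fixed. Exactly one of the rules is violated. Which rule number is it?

3

Fixed tagging: A P A P A A C P.
Checking each rule: R1 holds, R2 holds, R3 violated.
Only rule 3 fails.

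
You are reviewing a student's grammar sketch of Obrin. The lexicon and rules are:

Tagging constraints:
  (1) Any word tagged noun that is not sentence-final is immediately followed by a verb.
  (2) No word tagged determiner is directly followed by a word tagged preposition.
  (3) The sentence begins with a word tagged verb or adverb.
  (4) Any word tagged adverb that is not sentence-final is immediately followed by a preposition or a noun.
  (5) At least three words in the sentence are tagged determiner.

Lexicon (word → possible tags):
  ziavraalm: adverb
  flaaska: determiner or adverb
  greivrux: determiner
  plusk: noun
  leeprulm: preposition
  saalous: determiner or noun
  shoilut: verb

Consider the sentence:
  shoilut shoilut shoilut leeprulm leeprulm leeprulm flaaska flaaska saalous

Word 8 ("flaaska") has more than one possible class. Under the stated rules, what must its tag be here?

determiner

Candidates per position — 1:shoilut {verb}; 2:shoilut {verb}; 3:shoilut {verb}; 4:leeprulm {preposition}; 5:leeprulm {preposition}; 6:leeprulm {preposition}; 7:flaaska {determiner,adverb}; 8:flaaska {determiner,adverb}; 9:saalous {determiner,noun}.
At position 7, choosing adverb makes rule 4 impossible to satisfy; hence determiner.
At position 8, choosing adverb makes rule 5 impossible to satisfy; hence determiner.
At position 9, choosing noun makes rule 5 impossible to satisfy; hence determiner.
The unique satisfying tagging is: verb verb verb preposition preposition preposition determiner determiner determiner.
Verifying each rule — rule 1 ✓; rule 2 ✓; rule 3 ✓; rule 4 ✓; rule 5 ✓.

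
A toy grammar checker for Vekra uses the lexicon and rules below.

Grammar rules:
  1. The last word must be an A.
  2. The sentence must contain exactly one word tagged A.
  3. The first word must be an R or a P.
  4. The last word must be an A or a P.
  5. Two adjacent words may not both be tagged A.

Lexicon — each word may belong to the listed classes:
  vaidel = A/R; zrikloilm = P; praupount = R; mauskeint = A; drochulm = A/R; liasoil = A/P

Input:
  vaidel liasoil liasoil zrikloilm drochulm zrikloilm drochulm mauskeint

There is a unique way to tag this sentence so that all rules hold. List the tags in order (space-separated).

Candidates per position — 1:vaidel {A,R}; 2:liasoil {A,P}; 3:liasoil {A,P}; 4:zrikloilm {P}; 5:drochulm {A,R}; 6:zrikloilm {P}; 7:drochulm {A,R}; 8:mauskeint {A}.
If word 1 were A, no tagging could satisfy rule 2; so word 1 is R.
If word 2 were A, no tagging could satisfy rule 2; so word 2 is P.
If word 3 were A, no tagging could satisfy rule 2; so word 3 is P.
If word 5 were A, no tagging could satisfy rule 2; so word 5 is R.
If word 7 were A, no tagging could satisfy rule 2; so word 7 is R.
That leaves exactly one tagging: R P P P R P R A.
Verifying each rule — rule 1 ✓; rule 2 ✓; rule 3 ✓; rule 4 ✓; rule 5 ✓.

R P P P R P R A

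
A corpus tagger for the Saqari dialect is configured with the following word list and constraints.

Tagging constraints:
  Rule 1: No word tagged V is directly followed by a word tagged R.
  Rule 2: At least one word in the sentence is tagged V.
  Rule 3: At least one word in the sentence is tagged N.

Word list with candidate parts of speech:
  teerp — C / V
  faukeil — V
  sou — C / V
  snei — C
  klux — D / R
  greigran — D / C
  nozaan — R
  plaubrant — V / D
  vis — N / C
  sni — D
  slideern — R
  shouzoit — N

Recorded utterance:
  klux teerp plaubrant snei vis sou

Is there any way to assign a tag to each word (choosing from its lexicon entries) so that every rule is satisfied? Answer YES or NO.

Candidates per position — 1:klux {D,R}; 2:teerp {C,V}; 3:plaubrant {V,D}; 4:snei {C}; 5:vis {N,C}; 6:sou {C,V}.
One satisfying assignment: R V D C N V.
Rule-by-rule: rule 1 holds; rule 2 holds; rule 3 holds.

YES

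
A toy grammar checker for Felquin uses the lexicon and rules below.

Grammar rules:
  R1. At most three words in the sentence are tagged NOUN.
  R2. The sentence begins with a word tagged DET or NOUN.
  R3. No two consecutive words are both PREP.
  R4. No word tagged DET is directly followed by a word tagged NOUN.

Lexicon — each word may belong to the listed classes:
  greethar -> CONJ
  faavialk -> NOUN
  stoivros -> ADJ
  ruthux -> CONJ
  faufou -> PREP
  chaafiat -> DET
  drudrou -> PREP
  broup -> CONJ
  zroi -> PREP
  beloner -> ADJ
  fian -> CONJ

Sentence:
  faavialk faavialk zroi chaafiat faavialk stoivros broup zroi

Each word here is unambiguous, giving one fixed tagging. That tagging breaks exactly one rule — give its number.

4

Fixed tagging: NOUN NOUN PREP DET NOUN ADJ CONJ PREP.
Applying the rules: R1 pass, R2 pass, R3 pass, R4 fail.
Only rule 4 fails.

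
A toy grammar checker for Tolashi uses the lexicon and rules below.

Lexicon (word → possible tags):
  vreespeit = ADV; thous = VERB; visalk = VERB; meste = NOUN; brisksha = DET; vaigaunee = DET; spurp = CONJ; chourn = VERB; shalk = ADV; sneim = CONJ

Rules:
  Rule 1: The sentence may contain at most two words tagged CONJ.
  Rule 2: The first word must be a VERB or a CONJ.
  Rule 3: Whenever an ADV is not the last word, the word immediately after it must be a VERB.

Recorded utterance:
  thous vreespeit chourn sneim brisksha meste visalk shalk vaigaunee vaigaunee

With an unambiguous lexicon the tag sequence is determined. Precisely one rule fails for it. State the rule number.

Fixed tagging: VERB ADV VERB CONJ DET NOUN VERB ADV DET DET.
Applying the rules: R1 pass, R2 pass, R3 fail.
Only rule 3 fails.

3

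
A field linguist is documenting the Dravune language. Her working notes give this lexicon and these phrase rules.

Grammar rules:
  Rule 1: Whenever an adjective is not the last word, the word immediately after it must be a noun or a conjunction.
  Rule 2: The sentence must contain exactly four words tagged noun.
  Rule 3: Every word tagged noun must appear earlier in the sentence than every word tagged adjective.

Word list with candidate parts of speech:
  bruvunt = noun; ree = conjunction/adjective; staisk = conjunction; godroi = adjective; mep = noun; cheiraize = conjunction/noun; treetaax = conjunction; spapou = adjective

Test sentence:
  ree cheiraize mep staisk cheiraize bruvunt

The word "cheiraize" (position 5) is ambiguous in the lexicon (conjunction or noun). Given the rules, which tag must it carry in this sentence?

Candidates per position — 1:ree {conjunction,adjective}; 2:cheiraize {conjunction,noun}; 3:mep {noun}; 4:staisk {conjunction}; 5:cheiraize {conjunction,noun}; 6:bruvunt {noun}.
Position 1: adjective is ruled out by rule 3; that leaves conjunction.
Position 2: conjunction is ruled out by rule 2; that leaves noun.
Position 5: conjunction is ruled out by rule 2; that leaves noun.
That leaves exactly one tagging: conjunction noun noun conjunction noun noun.
Rule-by-rule: rule 1 ok; rule 2 ok; rule 3 ok.

noun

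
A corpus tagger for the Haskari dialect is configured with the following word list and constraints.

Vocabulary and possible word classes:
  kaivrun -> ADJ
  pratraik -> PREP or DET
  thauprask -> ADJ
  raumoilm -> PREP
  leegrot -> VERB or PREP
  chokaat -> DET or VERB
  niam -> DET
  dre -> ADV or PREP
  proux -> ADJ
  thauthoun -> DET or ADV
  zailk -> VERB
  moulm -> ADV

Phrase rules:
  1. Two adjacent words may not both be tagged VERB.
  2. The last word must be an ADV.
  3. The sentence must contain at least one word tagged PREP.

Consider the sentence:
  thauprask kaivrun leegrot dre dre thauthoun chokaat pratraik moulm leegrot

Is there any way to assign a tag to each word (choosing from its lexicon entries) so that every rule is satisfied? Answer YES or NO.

NO

Candidates per position — 1:thauprask {ADJ}; 2:kaivrun {ADJ}; 3:leegrot {VERB,PREP}; 4:dre {ADV,PREP}; 5:dre {ADV,PREP}; 6:thauthoun {DET,ADV}; 7:chokaat {DET,VERB}; 8:pratraik {PREP,DET}; 9:moulm {ADV}; 10:leegrot {VERB,PREP}.
Rule 2 cannot be satisfied by any choice of tags from the lexicon.
So there is no consistent tagging.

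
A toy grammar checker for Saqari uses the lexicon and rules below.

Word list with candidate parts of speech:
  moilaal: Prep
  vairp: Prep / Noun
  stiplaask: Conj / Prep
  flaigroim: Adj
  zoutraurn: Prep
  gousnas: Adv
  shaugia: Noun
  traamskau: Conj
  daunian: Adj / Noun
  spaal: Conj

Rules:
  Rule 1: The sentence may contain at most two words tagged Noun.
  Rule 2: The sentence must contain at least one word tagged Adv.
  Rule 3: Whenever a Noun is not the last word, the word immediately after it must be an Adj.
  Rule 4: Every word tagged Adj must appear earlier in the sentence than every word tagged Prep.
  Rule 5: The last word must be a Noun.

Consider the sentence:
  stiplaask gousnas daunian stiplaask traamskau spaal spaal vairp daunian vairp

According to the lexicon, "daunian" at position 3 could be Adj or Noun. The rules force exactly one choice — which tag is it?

Candidates per position — 1:stiplaask {Conj,Prep}; 2:gousnas {Adv}; 3:daunian {Adj,Noun}; 4:stiplaask {Conj,Prep}; 5:traamskau {Conj}; 6:spaal {Conj}; 7:spaal {Conj}; 8:vairp {Prep,Noun}; 9:daunian {Adj,Noun}; 10:vairp {Prep,Noun}.
If word 3 were Noun, no tagging could satisfy rule 3; so word 3 is Adj.
If word 9 were Noun, no tagging could satisfy rule 3; so word 9 is Adj.
If word 10 were Prep, no tagging could satisfy rule 5; so word 10 is Noun.
If word 1 were Prep, no tagging could satisfy rule 4; so word 1 is Conj.
If word 4 were Prep, no tagging could satisfy rule 4; so word 4 is Conj.
If word 8 were Prep, no tagging could satisfy rule 4; so word 8 is Noun.
The only consistent sequence is: Conj Adv Adj Conj Conj Conj Conj Noun Adj Noun.
Verifying each rule — rule 1 holds; rule 2 holds; rule 3 holds; rule 4 holds; rule 5 holds.

Adj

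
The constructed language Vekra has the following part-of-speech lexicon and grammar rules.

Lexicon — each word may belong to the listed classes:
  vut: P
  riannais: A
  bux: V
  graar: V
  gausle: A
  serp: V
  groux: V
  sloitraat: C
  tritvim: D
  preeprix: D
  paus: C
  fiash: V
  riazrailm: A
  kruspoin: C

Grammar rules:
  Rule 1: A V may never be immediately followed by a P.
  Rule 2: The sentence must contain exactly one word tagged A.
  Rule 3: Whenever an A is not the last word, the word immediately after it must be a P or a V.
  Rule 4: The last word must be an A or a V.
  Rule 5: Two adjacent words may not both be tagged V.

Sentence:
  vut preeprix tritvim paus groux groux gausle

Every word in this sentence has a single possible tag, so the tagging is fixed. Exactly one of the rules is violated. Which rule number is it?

5

Fixed tagging: P D D C V V A.
Checking each rule: R1 ✓, R2 ✓, R3 ✓, R4 ✓, R5 ✗.
Only rule 5 fails.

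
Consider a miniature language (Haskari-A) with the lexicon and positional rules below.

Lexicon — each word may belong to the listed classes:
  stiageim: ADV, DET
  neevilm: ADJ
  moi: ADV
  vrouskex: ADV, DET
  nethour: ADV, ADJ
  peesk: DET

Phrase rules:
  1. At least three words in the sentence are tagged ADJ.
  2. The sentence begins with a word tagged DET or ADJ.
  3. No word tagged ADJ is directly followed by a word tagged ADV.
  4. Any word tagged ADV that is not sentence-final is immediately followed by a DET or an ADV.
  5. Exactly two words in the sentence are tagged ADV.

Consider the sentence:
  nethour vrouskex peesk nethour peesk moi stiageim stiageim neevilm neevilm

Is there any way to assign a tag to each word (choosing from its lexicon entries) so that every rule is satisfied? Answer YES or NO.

Candidates per position — 1:nethour {ADV,ADJ}; 2:vrouskex {ADV,DET}; 3:peesk {DET}; 4:nethour {ADV,ADJ}; 5:peesk {DET}; 6:moi {ADV}; 7:stiageim {ADV,DET}; 8:stiageim {ADV,DET}; 9:neevilm {ADJ}; 10:neevilm {ADJ}.
One satisfying assignment: ADJ DET DET ADV DET ADV DET DET ADJ ADJ.
Verifying each rule — rule 1 holds; rule 2 holds; rule 3 holds; rule 4 holds; rule 5 holds.

YES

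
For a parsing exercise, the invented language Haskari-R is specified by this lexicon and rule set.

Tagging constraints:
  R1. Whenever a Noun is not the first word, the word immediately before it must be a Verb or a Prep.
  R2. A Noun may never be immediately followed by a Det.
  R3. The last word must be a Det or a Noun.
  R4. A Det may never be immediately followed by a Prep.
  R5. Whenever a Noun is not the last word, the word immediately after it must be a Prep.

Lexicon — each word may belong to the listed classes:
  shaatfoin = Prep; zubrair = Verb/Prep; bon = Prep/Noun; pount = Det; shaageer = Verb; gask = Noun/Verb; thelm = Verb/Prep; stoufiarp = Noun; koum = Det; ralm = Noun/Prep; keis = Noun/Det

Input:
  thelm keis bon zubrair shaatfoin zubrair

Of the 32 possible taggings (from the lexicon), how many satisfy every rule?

0

Candidates per position — 1:thelm {Verb,Prep}; 2:keis {Noun,Det}; 3:bon {Prep,Noun}; 4:zubrair {Verb,Prep}; 5:shaatfoin {Prep}; 6:zubrair {Verb,Prep}.
There are 32 candidate sequences in total.
Rule 3 cannot be satisfied by any choice of tags from the lexicon.
So there is no consistent tagging.
Count = 0.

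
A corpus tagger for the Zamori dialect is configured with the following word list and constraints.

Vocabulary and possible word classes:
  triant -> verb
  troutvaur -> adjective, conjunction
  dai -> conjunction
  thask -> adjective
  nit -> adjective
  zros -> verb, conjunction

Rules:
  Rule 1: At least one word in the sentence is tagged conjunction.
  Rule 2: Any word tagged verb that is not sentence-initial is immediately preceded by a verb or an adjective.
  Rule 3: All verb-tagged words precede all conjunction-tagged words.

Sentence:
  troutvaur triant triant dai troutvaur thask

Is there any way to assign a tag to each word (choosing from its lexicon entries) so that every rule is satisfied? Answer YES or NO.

YES

Candidates per position — 1:troutvaur {adjective,conjunction}; 2:triant {verb}; 3:triant {verb}; 4:dai {conjunction}; 5:troutvaur {adjective,conjunction}; 6:thask {adjective}.
One satisfying assignment: adjective verb verb conjunction conjunction adjective.
Verifying each rule — rule 1 holds; rule 2 holds; rule 3 holds.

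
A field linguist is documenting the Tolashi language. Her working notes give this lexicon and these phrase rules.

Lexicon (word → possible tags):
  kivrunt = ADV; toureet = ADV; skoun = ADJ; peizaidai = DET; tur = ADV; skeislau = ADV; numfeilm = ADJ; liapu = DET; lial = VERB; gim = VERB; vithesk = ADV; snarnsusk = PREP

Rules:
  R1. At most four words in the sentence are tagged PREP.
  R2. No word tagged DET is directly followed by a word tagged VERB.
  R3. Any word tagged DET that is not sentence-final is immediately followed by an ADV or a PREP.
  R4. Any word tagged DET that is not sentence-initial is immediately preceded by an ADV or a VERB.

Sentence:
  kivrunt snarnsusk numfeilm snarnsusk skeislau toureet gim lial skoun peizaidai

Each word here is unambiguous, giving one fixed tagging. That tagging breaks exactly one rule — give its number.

Fixed tagging: ADV PREP ADJ PREP ADV ADV VERB VERB ADJ DET.
Rule check: R1 pass, R2 pass, R3 pass, R4 fail.
Only rule 4 fails.

4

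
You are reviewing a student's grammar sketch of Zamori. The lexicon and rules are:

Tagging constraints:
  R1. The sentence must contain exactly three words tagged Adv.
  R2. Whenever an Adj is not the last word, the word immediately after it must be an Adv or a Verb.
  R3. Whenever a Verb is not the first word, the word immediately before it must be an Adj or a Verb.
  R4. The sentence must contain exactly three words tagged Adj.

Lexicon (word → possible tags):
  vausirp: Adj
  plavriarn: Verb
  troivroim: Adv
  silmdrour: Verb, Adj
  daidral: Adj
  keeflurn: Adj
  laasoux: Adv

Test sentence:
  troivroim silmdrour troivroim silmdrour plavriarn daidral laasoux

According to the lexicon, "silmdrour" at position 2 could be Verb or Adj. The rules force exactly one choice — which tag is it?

Adj

Candidates per position — 1:troivroim {Adv}; 2:silmdrour {Verb,Adj}; 3:troivroim {Adv}; 4:silmdrour {Verb,Adj}; 5:plavriarn {Verb}; 6:daidral {Adj}; 7:laasoux {Adv}.
Word 2 cannot be Verb — rule 3 would then fail for every completion. It is Adj.
Word 4 cannot be Verb — rule 3 would then fail for every completion. It is Adj.
That leaves exactly one tagging: Adv Adj Adv Adj Verb Adj Adv.
Checking: rule 1 holds; rule 2 holds; rule 3 holds; rule 4 holds.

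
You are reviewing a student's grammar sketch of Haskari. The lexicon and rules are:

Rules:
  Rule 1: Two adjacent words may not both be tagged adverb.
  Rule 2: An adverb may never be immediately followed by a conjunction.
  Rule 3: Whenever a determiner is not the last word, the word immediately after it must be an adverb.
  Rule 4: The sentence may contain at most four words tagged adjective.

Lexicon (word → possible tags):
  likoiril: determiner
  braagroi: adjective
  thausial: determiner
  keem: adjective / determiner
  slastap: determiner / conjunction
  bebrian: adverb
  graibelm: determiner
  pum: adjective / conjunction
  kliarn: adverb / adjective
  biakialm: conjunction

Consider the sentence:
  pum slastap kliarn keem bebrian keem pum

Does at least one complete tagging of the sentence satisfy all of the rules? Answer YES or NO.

YES

Candidates per position — 1:pum {adjective,conjunction}; 2:slastap {determiner,conjunction}; 3:kliarn {adverb,adjective}; 4:keem {adjective,determiner}; 5:bebrian {adverb}; 6:keem {adjective,determiner}; 7:pum {adjective,conjunction}.
One satisfying assignment: conjunction conjunction adjective adjective adverb adjective adjective.
Rule-by-rule: rule 1 ok; rule 2 ok; rule 3 ok; rule 4 ok.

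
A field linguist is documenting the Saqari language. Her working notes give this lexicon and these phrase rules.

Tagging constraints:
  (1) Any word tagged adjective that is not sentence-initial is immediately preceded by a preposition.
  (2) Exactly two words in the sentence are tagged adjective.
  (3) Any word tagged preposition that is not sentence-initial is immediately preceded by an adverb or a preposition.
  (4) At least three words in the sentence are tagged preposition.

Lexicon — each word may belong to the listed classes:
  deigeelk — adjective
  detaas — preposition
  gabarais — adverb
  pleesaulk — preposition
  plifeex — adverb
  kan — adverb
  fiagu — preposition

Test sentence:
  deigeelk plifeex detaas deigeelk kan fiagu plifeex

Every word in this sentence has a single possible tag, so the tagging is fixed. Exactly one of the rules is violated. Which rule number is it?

Fixed tagging: adjective adverb preposition adjective adverb preposition adverb.
Applying the rules: R1 holds, R2 holds, R3 holds, R4 violated.
Only rule 4 fails.

4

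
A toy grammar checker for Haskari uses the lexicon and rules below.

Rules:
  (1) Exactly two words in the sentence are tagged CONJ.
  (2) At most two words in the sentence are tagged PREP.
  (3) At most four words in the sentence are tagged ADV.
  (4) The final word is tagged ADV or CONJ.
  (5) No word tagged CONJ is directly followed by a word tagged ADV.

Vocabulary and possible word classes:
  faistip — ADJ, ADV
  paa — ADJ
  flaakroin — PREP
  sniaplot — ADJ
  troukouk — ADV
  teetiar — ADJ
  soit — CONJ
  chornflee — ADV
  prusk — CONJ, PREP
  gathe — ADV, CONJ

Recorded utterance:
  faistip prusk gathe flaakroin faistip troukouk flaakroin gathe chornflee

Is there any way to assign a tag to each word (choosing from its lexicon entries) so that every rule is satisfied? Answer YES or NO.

YES

Candidates per position — 1:faistip {ADJ,ADV}; 2:prusk {CONJ,PREP}; 3:gathe {ADV,CONJ}; 4:flaakroin {PREP}; 5:faistip {ADJ,ADV}; 6:troukouk {ADV}; 7:flaakroin {PREP}; 8:gathe {ADV,CONJ}; 9:chornflee {ADV}.
One satisfying assignment: ADV CONJ CONJ PREP ADJ ADV PREP ADV ADV.
Verifying each rule — rule 1 ✓; rule 2 ✓; rule 3 ✓; rule 4 ✓; rule 5 ✓.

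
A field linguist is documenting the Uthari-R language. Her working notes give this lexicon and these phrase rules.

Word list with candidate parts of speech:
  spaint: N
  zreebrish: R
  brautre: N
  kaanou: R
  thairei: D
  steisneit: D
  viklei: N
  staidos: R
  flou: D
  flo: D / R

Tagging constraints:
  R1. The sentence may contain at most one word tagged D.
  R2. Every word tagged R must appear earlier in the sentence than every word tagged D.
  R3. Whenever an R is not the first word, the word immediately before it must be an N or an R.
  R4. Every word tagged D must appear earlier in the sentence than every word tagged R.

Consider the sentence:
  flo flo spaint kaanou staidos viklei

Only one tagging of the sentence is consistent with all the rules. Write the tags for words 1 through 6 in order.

R R N R R N

Candidates per position — 1:flo {D,R}; 2:flo {D,R}; 3:spaint {N}; 4:kaanou {R}; 5:staidos {R}; 6:viklei {N}.
If word 1 were D, no tagging could satisfy rule 2; so word 1 is R.
If word 2 were D, no tagging could satisfy rule 2; so word 2 is R.
The unique satisfying tagging is: R R N R R N.
Rule-by-rule: rule 1 satisfied; rule 2 satisfied; rule 3 satisfied; rule 4 satisfied.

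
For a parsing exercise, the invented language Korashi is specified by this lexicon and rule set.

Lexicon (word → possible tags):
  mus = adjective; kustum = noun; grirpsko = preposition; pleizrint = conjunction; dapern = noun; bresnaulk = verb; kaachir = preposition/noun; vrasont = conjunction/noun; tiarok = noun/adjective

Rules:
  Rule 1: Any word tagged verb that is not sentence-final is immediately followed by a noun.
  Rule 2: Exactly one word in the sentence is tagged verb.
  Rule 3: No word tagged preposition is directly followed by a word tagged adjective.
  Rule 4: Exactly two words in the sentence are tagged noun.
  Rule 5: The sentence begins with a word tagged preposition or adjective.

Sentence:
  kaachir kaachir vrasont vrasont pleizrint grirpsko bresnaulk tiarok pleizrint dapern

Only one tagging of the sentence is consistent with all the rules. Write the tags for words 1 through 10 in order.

Candidates per position — 1:kaachir {preposition,noun}; 2:kaachir {preposition,noun}; 3:vrasont {conjunction,noun}; 4:vrasont {conjunction,noun}; 5:pleizrint {conjunction}; 6:grirpsko {preposition}; 7:bresnaulk {verb}; 8:tiarok {noun,adjective}; 9:pleizrint {conjunction}; 10:dapern {noun}.
Position 1: tagging it noun would leave rule 5 unsatisfiable, so it must be preposition.
Position 8: tagging it adjective would leave rule 1 unsatisfiable, so it must be noun.
Position 2: tagging it noun would leave rule 4 unsatisfiable, so it must be preposition.
Position 3: tagging it noun would leave rule 4 unsatisfiable, so it must be conjunction.
Position 4: tagging it noun would leave rule 4 unsatisfiable, so it must be conjunction.
So the tagging must be: preposition preposition conjunction conjunction conjunction preposition verb noun conjunction noun.
Checking: rule 1 satisfied; rule 2 satisfied; rule 3 satisfied; rule 4 satisfied; rule 5 satisfied.

preposition preposition conjunction conjunction conjunction preposition verb noun conjunction noun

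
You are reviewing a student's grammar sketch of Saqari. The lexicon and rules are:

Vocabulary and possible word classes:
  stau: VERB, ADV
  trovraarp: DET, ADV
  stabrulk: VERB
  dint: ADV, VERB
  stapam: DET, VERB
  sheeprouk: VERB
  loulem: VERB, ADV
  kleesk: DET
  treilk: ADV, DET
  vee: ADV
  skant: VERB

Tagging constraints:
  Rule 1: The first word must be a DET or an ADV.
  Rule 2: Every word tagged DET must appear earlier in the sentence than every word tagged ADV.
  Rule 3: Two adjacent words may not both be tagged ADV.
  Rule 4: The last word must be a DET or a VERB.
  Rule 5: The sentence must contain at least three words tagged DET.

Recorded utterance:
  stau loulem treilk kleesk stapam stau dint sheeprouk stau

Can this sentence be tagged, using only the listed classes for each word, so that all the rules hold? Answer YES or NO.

NO

Candidates per position — 1:stau {VERB,ADV}; 2:loulem {VERB,ADV}; 3:treilk {ADV,DET}; 4:kleesk {DET}; 5:stapam {DET,VERB}; 6:stau {VERB,ADV}; 7:dint {ADV,VERB}; 8:sheeprouk {VERB}; 9:stau {VERB,ADV}.
Every candidate sequence violates at least one rule; no consistent tagging exists.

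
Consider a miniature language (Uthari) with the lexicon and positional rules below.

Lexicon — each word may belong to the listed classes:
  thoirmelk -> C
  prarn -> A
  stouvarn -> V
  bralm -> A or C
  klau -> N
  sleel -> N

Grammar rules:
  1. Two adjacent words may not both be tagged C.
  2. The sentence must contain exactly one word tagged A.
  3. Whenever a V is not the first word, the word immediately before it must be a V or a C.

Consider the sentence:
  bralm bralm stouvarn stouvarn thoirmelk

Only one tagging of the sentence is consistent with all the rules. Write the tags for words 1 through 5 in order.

A C V V C

Candidates per position — 1:bralm {A,C}; 2:bralm {A,C}; 3:stouvarn {V}; 4:stouvarn {V}; 5:thoirmelk {C}.
Position 2: A is ruled out by rule 3; that leaves C.
Position 1: C is ruled out by rule 1; that leaves A.
So the tagging must be: A C V V C.
Rule-by-rule: rule 1 satisfied; rule 2 satisfied; rule 3 satisfied.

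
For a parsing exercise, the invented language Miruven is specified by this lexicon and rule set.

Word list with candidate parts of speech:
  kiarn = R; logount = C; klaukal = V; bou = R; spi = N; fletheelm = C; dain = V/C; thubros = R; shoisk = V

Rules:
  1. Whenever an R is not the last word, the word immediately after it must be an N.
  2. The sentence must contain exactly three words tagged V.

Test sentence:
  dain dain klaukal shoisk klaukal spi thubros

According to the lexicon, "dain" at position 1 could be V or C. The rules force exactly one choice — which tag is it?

C

Candidates per position — 1:dain {V,C}; 2:dain {V,C}; 3:klaukal {V}; 4:shoisk {V}; 5:klaukal {V}; 6:spi {N}; 7:thubros {R}.
If word 1 were V, no tagging could satisfy rule 2; so word 1 is C.
If word 2 were V, no tagging could satisfy rule 2; so word 2 is C.
So the tagging must be: C C V V V N R.
Checking: rule 1 ok; rule 2 ok.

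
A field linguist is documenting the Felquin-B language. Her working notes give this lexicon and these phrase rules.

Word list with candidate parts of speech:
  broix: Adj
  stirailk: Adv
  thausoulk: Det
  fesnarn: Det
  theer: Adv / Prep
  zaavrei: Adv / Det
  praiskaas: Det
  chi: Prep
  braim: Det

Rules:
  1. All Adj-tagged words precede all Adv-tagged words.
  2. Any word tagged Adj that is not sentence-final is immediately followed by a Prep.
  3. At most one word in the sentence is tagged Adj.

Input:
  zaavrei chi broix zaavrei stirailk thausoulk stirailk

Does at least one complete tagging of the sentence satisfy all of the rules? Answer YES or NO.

Candidates per position — 1:zaavrei {Adv,Det}; 2:chi {Prep}; 3:broix {Adj}; 4:zaavrei {Adv,Det}; 5:stirailk {Adv}; 6:thausoulk {Det}; 7:stirailk {Adv}.
Rule 2 cannot be satisfied by any choice of tags from the lexicon.
So there is no consistent tagging.

NO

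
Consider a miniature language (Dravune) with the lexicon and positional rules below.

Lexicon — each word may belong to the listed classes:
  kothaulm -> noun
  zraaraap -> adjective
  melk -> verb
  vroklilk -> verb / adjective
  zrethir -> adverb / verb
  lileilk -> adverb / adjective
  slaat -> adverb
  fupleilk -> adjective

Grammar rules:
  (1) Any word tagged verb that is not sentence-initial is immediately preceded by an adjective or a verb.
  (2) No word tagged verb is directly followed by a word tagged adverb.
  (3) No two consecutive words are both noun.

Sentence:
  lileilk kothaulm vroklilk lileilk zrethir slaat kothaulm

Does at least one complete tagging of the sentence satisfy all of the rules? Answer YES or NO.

YES

Candidates per position — 1:lileilk {adverb,adjective}; 2:kothaulm {noun}; 3:vroklilk {verb,adjective}; 4:lileilk {adverb,adjective}; 5:zrethir {adverb,verb}; 6:slaat {adverb}; 7:kothaulm {noun}.
One satisfying assignment: adjective noun adjective adverb adverb adverb noun.
Checking: rule 1 satisfied; rule 2 satisfied; rule 3 satisfied.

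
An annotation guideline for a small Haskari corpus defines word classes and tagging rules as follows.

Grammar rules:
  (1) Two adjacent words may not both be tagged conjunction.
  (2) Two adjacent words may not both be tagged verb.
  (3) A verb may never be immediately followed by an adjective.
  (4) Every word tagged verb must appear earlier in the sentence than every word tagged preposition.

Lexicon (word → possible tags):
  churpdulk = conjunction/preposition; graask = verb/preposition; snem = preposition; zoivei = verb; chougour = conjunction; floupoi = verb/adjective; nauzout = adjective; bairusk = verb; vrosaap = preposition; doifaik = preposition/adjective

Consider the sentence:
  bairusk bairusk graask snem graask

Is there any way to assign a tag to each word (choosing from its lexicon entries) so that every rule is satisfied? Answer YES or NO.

NO

Candidates per position — 1:bairusk {verb}; 2:bairusk {verb}; 3:graask {verb,preposition}; 4:snem {preposition}; 5:graask {verb,preposition}.
Rule 2 cannot be satisfied by any choice of tags from the lexicon.
So there is no consistent tagging.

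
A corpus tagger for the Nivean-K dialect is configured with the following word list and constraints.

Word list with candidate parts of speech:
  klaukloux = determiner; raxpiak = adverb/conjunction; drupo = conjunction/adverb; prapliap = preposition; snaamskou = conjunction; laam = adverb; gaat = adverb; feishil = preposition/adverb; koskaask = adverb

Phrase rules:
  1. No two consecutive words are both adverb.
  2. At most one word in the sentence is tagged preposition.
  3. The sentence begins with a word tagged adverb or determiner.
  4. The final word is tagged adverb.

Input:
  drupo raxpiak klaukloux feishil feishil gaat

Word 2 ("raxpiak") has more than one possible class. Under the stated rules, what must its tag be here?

Candidates per position — 1:drupo {conjunction,adverb}; 2:raxpiak {adverb,conjunction}; 3:klaukloux {determiner}; 4:feishil {preposition,adverb}; 5:feishil {preposition,adverb}; 6:gaat {adverb}.
Position 1: conjunction is ruled out by rule 3; that leaves adverb.
Position 2: adverb is ruled out by rule 1; that leaves conjunction.
Position 5: adverb is ruled out by rule 1; that leaves preposition.
Position 4: preposition is ruled out by rule 2; that leaves adverb.
So the tagging must be: adverb conjunction determiner adverb preposition adverb.
Verifying each rule — rule 1 holds; rule 2 holds; rule 3 holds; rule 4 holds.

conjunction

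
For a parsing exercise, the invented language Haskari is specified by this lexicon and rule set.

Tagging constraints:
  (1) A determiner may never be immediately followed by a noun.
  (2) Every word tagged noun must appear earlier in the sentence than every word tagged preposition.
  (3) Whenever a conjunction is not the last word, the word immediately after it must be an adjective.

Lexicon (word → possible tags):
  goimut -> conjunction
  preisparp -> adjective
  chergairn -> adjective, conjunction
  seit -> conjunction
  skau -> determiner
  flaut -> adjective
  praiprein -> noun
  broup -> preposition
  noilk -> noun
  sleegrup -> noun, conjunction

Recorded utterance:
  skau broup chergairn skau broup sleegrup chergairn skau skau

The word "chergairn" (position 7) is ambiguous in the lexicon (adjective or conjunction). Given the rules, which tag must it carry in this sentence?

Candidates per position — 1:skau {determiner}; 2:broup {preposition}; 3:chergairn {adjective,conjunction}; 4:skau {determiner}; 5:broup {preposition}; 6:sleegrup {noun,conjunction}; 7:chergairn {adjective,conjunction}; 8:skau {determiner}; 9:skau {determiner}.
Word 3 cannot be conjunction — rule 3 would then fail for every completion. It is adjective.
Word 6 cannot be noun — rule 2 would then fail for every completion. It is conjunction.
Word 7 cannot be conjunction — rule 3 would then fail for every completion. It is adjective.
So the tagging must be: determiner preposition adjective determiner preposition conjunction adjective determiner determiner.
Checking: rule 1 holds; rule 2 holds; rule 3 holds.

adjective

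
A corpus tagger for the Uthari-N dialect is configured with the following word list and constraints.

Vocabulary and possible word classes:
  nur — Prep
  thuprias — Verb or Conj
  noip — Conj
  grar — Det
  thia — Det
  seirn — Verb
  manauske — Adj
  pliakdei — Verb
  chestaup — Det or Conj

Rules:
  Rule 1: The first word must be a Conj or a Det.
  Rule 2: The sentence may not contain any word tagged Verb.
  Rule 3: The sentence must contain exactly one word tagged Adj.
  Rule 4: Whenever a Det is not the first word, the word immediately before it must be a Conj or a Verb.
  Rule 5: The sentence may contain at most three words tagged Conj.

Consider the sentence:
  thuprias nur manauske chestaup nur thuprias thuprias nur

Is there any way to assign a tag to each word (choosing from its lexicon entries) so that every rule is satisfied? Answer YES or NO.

Candidates per position — 1:thuprias {Verb,Conj}; 2:nur {Prep}; 3:manauske {Adj}; 4:chestaup {Det,Conj}; 5:nur {Prep}; 6:thuprias {Verb,Conj}; 7:thuprias {Verb,Conj}; 8:nur {Prep}.
Every candidate sequence violates at least one rule; no consistent tagging exists.

NO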